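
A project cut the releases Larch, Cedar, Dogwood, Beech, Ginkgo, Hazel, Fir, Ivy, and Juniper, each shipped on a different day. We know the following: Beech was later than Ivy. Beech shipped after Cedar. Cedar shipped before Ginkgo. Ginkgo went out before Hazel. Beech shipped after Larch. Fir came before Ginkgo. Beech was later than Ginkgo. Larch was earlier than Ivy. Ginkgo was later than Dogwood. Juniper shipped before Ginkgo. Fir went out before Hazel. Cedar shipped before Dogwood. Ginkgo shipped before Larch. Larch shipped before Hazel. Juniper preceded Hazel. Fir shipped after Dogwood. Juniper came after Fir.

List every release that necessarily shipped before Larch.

Cedar, Dogwood, Fir, Ginkgo, Juniper

Directly stated before Larch: Ginkgo.
Cedar reaches Larch via Cedar → Ginkgo → Larch.
Dogwood reaches Larch via Dogwood → Ginkgo → Larch.
Fir reaches Larch via Fir → Ginkgo → Larch.
Likewise Juniper reaches Larch by chaining the stated constraints.
No chain forces Ivy (or any of the others) ahead of Larch.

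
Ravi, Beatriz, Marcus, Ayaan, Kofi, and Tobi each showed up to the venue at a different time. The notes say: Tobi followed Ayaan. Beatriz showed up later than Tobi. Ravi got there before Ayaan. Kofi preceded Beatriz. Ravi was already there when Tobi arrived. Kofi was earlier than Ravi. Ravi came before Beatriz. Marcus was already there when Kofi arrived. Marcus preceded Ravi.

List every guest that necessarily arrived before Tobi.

Ayaan, Kofi, Marcus, Ravi

Directly stated before Tobi: Ayaan and Ravi.
Kofi reaches Tobi via Kofi → Ravi → Tobi.
Marcus reaches Tobi via Marcus → Ravi → Tobi.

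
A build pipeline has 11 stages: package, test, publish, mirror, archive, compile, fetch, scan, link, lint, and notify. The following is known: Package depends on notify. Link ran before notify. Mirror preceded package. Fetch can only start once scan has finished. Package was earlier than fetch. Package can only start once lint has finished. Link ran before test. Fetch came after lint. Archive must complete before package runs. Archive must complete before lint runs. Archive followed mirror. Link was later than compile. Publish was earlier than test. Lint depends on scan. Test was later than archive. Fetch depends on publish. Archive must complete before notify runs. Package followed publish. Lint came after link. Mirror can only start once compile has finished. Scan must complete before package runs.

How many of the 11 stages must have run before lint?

5

Directly stated before lint: archive, link, and scan.
Compile reaches lint via compile → link → lint.
Mirror reaches lint via mirror → archive → lint.
No chain forces package (or any of the others) ahead of lint.
That's archive, compile, link, mirror, and scan — 5 in all.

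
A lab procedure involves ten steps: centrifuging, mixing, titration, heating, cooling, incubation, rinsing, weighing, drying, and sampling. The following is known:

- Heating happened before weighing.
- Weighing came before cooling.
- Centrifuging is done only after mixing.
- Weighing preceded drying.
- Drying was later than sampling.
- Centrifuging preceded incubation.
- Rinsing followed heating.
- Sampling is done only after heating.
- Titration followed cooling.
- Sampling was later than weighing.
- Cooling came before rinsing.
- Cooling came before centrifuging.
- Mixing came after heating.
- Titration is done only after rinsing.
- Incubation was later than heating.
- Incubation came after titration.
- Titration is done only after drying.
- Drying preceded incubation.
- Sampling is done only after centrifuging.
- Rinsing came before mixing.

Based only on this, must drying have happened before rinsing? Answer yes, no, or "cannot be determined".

no

Tracing the constraints gives rinsing → mixing → centrifuging → sampling → drying, so rinsing must come before drying.
That means drying cannot be before rinsing.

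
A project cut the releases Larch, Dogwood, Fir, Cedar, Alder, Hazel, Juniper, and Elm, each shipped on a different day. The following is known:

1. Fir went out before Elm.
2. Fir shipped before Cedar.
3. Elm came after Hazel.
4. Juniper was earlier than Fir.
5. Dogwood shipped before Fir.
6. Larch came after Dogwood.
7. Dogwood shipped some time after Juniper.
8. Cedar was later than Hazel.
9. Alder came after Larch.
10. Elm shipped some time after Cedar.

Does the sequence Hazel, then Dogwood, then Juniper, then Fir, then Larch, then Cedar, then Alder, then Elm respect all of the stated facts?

no

The constraints require Juniper before Dogwood, but in the proposed sequence Dogwood appears ahead of Juniper. That one violation is enough.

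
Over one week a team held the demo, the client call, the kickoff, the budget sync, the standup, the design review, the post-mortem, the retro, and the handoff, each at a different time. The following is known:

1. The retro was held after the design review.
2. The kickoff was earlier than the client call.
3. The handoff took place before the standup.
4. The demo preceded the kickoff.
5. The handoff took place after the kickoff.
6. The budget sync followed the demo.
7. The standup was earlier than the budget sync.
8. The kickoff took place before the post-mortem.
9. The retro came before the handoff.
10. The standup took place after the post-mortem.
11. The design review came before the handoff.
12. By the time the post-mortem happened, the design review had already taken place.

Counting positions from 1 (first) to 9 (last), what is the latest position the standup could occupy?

8

The standup must come before the budget sync — 1 meeting forced after it.
Everything else can be placed before the standup in some valid order, so the standup can sit as late as position 9 − 1 = 8.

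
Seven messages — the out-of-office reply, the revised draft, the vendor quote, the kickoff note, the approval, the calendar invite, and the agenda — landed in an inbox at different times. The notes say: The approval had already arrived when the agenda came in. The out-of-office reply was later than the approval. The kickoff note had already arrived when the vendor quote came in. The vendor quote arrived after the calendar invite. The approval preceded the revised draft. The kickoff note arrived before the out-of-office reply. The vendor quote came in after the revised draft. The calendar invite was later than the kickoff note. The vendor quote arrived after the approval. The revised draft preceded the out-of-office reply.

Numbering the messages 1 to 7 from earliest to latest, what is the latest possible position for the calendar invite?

6

The calendar invite must come before the vendor quote — 1 message forced after it.
Everything else can be placed before the calendar invite in some valid order, so the calendar invite can sit as late as position 7 − 1 = 6.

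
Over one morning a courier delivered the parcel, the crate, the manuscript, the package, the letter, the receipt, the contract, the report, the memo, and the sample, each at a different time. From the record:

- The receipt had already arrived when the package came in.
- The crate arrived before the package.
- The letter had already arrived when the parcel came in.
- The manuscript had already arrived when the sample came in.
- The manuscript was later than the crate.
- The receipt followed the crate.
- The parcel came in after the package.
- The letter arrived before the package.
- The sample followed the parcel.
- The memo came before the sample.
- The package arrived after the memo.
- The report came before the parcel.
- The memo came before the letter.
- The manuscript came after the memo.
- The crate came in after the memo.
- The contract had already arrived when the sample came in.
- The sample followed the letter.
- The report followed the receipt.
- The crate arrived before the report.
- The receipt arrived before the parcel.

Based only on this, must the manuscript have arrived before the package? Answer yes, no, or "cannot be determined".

cannot be determined

No chain of stated constraints runs from the manuscript to the package, and none runs from the package to the manuscript either.
So the relative order of the manuscript and the package is not fixed by the given facts.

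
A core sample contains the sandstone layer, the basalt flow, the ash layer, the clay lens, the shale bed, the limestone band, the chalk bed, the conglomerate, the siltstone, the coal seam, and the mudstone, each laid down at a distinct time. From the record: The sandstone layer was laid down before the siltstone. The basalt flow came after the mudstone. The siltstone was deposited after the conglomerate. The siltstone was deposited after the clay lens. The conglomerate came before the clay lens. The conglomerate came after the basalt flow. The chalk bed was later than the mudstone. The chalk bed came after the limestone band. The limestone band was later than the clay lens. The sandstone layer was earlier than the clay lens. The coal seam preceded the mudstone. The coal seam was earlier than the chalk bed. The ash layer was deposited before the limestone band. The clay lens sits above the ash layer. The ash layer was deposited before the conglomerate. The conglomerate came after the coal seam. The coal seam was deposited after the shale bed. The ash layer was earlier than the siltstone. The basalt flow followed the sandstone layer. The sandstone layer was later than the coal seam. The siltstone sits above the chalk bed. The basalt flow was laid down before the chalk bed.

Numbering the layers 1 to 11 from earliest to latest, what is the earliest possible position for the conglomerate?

7

The ash layer, the basalt flow, the coal seam, the mudstone, the sandstone layer, and the shale bed must all come before the conglomerate — 6 forced predecessors.
Nothing else is forced ahead of the conglomerate, so its earliest slot is position 6 + 1 = 7.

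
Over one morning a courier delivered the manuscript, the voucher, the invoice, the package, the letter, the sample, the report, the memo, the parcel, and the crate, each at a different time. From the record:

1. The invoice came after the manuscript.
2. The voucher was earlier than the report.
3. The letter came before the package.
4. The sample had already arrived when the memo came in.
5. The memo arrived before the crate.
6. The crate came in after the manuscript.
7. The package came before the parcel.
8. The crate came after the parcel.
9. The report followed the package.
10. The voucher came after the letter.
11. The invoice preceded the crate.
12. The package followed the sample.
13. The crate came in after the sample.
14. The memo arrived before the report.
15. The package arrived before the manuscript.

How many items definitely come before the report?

Directly stated before the report: the memo, the package, and the voucher.
The letter reaches the report via the letter → the voucher → the report.
The sample reaches the report via the sample → the memo → the report.
No chain forces the manuscript (or any of the others) ahead of the report.
That's the letter, the memo, the package, the sample, and the voucher — 5 in all.

5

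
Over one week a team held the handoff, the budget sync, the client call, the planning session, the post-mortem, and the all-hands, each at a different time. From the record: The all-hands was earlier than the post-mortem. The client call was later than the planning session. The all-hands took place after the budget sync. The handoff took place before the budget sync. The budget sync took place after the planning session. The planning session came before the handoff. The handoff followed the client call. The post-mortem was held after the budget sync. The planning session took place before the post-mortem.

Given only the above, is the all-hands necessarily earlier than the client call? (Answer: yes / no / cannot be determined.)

no

Tracing the constraints gives the client call → the handoff → the budget sync → the all-hands, so the client call must come before the all-hands.
That means the all-hands cannot be before the client call.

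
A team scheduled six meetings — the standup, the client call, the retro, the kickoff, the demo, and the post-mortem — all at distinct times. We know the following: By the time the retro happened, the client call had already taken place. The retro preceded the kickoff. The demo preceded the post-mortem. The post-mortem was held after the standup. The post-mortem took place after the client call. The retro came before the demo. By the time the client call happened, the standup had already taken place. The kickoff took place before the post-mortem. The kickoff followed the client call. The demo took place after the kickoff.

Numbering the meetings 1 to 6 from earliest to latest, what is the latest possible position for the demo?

5

The demo must come before the post-mortem — 1 meeting forced after it.
Everything else can be placed before the demo in some valid order, so the demo can sit as late as position 6 − 1 = 5.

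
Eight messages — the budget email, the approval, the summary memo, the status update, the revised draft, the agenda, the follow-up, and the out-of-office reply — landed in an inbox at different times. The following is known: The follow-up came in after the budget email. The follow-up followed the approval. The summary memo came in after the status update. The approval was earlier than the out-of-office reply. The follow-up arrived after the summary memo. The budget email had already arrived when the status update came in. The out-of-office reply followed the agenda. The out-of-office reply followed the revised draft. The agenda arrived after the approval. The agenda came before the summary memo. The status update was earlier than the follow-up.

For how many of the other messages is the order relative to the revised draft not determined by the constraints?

6

Forced after the revised draft: the out-of-office reply.
That leaves the agenda, the approval, the budget email, the follow-up, the status update, and the summary memo with no forced order relative to the revised draft — 6.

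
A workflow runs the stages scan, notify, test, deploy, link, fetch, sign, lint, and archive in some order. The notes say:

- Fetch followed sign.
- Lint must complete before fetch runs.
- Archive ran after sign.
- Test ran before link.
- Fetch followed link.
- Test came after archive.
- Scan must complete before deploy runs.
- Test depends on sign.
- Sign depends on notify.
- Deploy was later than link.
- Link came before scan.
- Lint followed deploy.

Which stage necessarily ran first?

notify

Notify has a chain of constraints placing it before every other stage, so notify must be first.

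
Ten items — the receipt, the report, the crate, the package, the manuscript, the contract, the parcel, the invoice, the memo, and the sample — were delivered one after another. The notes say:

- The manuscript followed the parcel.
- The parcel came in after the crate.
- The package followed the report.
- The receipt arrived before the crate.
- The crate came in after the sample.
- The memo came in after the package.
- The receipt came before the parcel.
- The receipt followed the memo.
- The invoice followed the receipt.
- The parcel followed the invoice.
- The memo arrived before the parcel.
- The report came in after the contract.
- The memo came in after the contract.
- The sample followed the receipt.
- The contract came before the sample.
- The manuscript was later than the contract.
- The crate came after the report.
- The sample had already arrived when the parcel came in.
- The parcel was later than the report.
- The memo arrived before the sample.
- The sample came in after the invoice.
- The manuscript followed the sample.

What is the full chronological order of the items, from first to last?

The constraints fix every adjacent pair, so only one ordering works:
the contract → the report → the package → the memo → the receipt → the invoice → the sample → the crate → the parcel → the manuscript.

the contract, the report, the package, the memo, the receipt, the invoice, the sample, the crate, the parcel, the manuscript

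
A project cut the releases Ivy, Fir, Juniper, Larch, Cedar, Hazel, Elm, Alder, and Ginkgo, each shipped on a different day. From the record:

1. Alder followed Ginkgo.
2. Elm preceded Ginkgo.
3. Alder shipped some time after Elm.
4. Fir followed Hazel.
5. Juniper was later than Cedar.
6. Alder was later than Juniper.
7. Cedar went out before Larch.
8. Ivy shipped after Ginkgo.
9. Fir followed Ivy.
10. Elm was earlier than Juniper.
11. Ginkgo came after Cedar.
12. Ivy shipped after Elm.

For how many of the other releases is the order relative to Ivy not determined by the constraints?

Forced before Ivy: Cedar, Elm, and Ginkgo; forced after Ivy: Fir.
That leaves Alder, Hazel, Juniper, and Larch with no forced order relative to Ivy — 4.

4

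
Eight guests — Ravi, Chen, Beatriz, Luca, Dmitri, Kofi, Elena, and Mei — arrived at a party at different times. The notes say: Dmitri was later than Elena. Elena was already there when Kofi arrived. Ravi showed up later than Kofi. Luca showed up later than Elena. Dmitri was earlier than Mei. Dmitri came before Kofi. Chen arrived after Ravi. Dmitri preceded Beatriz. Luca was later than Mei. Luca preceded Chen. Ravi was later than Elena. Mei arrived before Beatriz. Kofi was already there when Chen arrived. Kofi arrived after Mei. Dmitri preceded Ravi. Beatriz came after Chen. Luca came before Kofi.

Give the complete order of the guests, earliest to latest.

Elena, Dmitri, Mei, Luca, Kofi, Ravi, Chen, Beatriz

The constraints fix every adjacent pair, so only one ordering works:
Elena → Dmitri → Mei → Luca → Kofi → Ravi → Chen → Beatriz.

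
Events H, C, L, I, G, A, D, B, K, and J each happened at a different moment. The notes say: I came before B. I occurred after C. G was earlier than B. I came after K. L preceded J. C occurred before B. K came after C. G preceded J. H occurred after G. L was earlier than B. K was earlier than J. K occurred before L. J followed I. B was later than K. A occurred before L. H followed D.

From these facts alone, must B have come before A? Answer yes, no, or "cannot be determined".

no

Tracing the constraints gives A → L → B, so A must come before B.
That means B cannot be before A.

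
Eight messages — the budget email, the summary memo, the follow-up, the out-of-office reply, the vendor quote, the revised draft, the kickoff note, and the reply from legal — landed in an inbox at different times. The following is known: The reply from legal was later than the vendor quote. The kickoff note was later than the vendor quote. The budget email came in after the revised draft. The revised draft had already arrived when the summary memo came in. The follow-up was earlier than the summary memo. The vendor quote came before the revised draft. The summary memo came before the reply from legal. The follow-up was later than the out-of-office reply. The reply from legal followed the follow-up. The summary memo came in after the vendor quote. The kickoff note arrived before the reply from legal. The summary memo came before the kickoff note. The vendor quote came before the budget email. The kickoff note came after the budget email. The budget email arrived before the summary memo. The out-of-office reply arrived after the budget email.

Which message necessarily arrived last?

Every other message has a chain of constraints placing it before the reply from legal, so the reply from legal is last.

the reply from legal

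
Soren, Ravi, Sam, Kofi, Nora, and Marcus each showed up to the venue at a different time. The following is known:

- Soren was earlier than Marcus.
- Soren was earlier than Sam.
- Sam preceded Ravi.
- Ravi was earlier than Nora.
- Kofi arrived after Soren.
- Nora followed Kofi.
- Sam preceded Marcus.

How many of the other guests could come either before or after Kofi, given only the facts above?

Forced before Kofi: Soren; forced after Kofi: Nora.
That leaves Marcus, Ravi, and Sam with no forced order relative to Kofi — 3.

3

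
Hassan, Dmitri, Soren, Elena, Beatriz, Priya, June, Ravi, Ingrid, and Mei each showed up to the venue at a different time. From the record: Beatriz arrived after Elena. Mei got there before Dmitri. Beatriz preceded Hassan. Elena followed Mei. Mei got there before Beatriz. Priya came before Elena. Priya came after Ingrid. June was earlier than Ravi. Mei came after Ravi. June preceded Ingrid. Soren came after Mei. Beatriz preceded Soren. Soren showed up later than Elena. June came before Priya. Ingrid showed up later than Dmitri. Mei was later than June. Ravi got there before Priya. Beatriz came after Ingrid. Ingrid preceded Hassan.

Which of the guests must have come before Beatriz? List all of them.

Dmitri, Elena, Ingrid, June, Mei, Priya, Ravi

Directly stated before Beatriz: Elena, Ingrid, and Mei.
Dmitri reaches Beatriz via Dmitri → Ingrid → Beatriz.
June reaches Beatriz via June → Ingrid → Beatriz.
Priya reaches Beatriz via Priya → Elena → Beatriz.
Likewise Ravi reaches Beatriz by chaining the stated constraints.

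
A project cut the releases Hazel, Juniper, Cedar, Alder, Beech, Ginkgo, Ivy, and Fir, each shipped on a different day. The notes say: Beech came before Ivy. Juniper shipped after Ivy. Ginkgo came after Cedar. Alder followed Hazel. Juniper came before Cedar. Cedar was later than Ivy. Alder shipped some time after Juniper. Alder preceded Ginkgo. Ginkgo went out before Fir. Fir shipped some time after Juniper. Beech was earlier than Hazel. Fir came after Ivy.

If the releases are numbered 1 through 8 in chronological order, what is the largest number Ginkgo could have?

Ginkgo must come before Fir — 1 release forced after it.
Everything else can be placed before Ginkgo in some valid order, so Ginkgo can sit as late as position 8 − 1 = 7.

7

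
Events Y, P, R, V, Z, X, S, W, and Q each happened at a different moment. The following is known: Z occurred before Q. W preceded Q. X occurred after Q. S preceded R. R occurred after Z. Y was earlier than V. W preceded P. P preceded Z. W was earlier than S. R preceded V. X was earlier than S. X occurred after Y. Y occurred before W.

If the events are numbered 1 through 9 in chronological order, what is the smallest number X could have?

6

P, Q, W, Y, and Z must all come before X — 5 forced predecessors.
Nothing else is forced ahead of X, so its earliest slot is position 5 + 1 = 6.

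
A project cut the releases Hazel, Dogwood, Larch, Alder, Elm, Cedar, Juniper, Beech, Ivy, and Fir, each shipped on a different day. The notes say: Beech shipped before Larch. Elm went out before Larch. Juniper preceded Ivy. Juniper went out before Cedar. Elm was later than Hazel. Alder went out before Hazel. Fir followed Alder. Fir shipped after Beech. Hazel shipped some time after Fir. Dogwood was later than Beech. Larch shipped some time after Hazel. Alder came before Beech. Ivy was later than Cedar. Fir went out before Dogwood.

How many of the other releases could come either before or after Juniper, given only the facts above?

Forced after Juniper: Cedar and Ivy.
That leaves Alder, Beech, Dogwood, Elm, Fir, Hazel, and Larch with no forced order relative to Juniper — 7.

7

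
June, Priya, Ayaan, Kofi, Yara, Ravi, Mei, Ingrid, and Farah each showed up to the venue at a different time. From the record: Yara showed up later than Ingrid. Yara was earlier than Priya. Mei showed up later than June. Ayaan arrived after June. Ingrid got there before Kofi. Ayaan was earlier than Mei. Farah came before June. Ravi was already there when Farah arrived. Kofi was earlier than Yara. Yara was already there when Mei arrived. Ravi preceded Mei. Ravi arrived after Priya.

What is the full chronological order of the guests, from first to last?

Ingrid, Kofi, Yara, Priya, Ravi, Farah, June, Ayaan, Mei

The constraints fix every adjacent pair, so only one ordering works:
Ingrid → Kofi → Yara → Priya → Ravi → Farah → June → Ayaan → Mei.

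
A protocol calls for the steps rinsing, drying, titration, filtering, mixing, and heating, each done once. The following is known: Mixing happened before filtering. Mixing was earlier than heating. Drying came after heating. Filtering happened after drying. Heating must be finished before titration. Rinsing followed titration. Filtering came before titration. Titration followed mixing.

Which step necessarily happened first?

mixing

Mixing has a chain of constraints placing it before every other step, so mixing must be first.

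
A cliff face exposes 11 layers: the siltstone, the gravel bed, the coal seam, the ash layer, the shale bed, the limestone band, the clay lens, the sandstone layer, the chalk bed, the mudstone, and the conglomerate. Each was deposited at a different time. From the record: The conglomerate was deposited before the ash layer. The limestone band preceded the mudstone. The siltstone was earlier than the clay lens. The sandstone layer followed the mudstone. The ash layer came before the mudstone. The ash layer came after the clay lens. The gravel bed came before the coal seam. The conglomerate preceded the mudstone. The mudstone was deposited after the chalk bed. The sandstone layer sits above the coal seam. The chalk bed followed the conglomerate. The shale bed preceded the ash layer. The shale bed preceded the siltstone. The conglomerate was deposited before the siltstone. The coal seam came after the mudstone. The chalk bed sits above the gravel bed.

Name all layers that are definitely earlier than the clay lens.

Directly stated before the clay lens: the siltstone.
The conglomerate reaches the clay lens via the conglomerate → the siltstone → the clay lens.
The shale bed reaches the clay lens via the shale bed → the siltstone → the clay lens.
No chain forces the gravel bed (or any of the others) ahead of the clay lens.

the conglomerate, the shale bed, the siltstone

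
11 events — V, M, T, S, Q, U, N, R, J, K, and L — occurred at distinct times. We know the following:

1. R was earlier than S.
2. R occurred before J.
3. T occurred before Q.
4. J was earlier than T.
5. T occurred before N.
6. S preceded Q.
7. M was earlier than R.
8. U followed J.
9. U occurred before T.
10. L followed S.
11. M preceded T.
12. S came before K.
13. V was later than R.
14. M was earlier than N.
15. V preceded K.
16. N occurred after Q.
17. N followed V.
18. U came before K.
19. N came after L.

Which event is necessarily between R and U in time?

J

Tracing the constraints gives R → J → U, so J sits after R and before U.
No other event is forced both after R and before U.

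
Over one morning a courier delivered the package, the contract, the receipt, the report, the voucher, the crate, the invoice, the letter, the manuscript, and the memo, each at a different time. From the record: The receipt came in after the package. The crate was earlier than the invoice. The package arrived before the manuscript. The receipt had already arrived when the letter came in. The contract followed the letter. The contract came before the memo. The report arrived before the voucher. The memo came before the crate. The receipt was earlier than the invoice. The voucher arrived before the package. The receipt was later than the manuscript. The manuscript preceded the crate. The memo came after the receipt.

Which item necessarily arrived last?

Every other item has a chain of constraints placing it before the invoice, so the invoice is last.

the invoice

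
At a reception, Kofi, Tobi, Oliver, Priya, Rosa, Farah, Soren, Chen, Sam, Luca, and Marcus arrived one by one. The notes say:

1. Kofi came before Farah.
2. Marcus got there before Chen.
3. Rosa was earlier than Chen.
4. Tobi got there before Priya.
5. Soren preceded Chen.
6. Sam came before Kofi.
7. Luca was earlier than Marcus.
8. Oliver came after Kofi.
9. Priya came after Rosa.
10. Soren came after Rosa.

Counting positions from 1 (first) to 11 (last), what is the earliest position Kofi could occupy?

Sam must come before Kofi — 1 forced predecessor.
Nothing else is forced ahead of Kofi, so their earliest slot is position 1 + 1 = 2.

2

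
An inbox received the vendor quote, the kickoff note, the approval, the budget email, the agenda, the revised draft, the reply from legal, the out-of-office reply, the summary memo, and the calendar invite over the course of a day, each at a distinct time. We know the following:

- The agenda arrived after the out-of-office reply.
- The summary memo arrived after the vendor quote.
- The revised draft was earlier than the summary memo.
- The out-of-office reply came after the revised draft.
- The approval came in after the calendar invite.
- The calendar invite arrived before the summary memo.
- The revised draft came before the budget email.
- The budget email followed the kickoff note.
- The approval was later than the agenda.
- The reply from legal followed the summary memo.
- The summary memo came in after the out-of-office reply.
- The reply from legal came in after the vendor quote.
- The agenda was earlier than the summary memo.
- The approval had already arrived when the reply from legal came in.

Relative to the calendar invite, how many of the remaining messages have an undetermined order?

Forced after the calendar invite: the approval, the reply from legal, and the summary memo.
That leaves the agenda, the budget email, the kickoff note, the out-of-office reply, the revised draft, and the vendor quote with no forced order relative to the calendar invite — 6.

6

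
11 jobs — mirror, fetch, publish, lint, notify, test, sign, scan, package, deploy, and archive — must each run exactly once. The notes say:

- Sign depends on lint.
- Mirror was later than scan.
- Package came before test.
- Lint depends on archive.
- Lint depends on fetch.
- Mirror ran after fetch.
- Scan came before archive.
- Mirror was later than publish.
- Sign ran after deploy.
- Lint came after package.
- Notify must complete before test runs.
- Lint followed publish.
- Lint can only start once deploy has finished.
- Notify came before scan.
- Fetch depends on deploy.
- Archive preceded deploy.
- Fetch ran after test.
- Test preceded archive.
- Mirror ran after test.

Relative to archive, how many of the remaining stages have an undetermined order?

Forced before archive: notify, package, scan, and test; forced after archive: deploy, fetch, lint, mirror, and sign.
That leaves publish with no forced order relative to archive — 1.

1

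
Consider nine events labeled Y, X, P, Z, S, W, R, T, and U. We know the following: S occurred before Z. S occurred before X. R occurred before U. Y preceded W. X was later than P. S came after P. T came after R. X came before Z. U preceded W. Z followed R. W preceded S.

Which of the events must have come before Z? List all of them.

P, R, S, U, W, X, Y

Directly stated before Z: R, S, and X.
P reaches Z via P → S → Z.
U reaches Z via U → W → S → Z.
W reaches Z via W → S → Z.
Likewise Y reaches Z by chaining the stated constraints.
No chain forces T ahead of Z.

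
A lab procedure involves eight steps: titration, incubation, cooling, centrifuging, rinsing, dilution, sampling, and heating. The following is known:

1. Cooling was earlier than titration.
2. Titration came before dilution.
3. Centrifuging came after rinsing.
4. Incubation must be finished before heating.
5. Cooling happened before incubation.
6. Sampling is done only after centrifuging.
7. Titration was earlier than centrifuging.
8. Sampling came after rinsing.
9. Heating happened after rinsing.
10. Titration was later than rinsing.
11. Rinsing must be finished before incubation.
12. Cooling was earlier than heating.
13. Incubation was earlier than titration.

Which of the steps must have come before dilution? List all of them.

cooling, incubation, rinsing, titration

Directly stated before dilution: titration.
Cooling reaches dilution via cooling → titration → dilution.
Incubation reaches dilution via incubation → titration → dilution.
Rinsing reaches dilution via rinsing → titration → dilution.
No chain forces sampling (or any of the others) ahead of dilution.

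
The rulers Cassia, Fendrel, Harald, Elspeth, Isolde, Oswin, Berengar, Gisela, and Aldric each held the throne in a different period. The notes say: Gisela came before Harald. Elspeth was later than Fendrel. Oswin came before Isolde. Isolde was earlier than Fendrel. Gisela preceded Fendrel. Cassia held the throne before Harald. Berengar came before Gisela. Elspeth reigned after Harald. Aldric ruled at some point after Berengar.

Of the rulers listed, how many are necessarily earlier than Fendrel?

Directly stated before Fendrel: Gisela and Isolde.
Berengar reaches Fendrel via Berengar → Gisela → Fendrel.
Oswin reaches Fendrel via Oswin → Isolde → Fendrel.
No chain forces Aldric (or any of the others) ahead of Fendrel.
That's Berengar, Gisela, Isolde, and Oswin — 4 in all.

4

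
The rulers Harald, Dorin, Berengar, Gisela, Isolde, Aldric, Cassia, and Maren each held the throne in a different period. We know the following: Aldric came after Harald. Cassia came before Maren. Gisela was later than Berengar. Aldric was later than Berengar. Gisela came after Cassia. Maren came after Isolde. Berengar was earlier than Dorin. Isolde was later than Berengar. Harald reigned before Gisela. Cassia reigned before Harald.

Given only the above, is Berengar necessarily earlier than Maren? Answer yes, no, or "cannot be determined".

Chain the constraints: Berengar → Isolde → Maren. Each link is directly stated, so Berengar comes before Maren.

yes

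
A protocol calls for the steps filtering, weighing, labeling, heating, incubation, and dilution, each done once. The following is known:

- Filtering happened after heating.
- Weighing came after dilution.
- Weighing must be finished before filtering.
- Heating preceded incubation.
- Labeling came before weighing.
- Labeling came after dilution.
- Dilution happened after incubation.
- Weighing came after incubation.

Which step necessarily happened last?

filtering

Every other step has a chain of constraints placing it before filtering, so filtering is last.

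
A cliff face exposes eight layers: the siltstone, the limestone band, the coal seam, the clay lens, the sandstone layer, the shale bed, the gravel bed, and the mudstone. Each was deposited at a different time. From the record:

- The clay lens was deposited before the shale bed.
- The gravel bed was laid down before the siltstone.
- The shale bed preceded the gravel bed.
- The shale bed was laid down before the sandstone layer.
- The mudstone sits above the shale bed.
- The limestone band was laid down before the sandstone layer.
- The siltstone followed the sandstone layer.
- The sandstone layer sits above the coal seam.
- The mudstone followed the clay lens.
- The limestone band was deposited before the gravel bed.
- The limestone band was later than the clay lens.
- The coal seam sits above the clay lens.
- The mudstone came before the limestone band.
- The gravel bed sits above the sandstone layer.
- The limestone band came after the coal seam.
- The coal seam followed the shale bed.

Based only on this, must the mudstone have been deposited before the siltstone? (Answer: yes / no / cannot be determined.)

yes

Chain the constraints: the mudstone → the limestone band → the sandstone layer → the siltstone. Each link is directly stated, so the mudstone comes before the siltstone.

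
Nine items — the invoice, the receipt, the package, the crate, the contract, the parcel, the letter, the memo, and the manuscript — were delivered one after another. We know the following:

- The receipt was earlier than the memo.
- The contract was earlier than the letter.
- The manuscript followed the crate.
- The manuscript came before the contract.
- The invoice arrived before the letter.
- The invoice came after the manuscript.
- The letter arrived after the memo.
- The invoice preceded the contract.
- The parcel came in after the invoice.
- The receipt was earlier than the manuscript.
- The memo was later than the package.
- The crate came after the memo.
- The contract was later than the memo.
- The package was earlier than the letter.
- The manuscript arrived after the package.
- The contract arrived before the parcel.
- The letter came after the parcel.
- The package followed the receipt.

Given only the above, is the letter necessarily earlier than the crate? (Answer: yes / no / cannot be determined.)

Tracing the constraints gives the crate → the manuscript → the invoice → the letter, so the crate must come before the letter.
That means the letter cannot be before the crate.

no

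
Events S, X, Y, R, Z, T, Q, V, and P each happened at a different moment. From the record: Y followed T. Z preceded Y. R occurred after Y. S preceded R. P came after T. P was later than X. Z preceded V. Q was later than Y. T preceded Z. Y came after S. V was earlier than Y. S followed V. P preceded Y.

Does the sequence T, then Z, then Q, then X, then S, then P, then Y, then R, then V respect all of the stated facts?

The constraints require V before S, but in the proposed sequence S appears ahead of V. That one violation is enough.

no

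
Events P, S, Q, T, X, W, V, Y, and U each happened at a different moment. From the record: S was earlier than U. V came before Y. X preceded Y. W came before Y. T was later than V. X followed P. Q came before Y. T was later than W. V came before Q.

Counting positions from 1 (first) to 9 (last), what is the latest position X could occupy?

X must come before Y — 1 event forced after it.
Everything else can be placed before X in some valid order, so X can sit as late as position 9 − 1 = 8.

8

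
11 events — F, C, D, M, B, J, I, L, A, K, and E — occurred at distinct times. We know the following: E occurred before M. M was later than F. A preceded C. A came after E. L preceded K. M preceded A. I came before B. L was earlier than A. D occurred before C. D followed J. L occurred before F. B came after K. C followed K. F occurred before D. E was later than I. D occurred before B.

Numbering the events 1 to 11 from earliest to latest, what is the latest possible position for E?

8

E must come before A, C, and M — 3 events forced after it.
Everything else can be placed before E in some valid order, so E can sit as late as position 11 − 3 = 8.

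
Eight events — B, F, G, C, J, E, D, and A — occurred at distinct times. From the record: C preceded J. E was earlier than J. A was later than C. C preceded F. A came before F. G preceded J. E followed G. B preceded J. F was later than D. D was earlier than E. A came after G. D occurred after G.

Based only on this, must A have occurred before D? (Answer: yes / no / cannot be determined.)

No chain of stated constraints runs from A to D, and none runs from D to A either.
So the relative order of A and D is not fixed by the given facts.

cannot be determined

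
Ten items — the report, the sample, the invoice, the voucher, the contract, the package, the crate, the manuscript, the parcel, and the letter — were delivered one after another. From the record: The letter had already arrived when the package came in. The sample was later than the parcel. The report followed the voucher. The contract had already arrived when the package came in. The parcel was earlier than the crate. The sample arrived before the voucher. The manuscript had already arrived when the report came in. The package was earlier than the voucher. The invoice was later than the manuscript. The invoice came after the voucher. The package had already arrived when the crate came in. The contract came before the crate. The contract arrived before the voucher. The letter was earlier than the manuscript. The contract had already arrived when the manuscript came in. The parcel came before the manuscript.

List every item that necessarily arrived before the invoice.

the contract, the letter, the manuscript, the package, the parcel, the sample, the voucher

Directly stated before the invoice: the manuscript and the voucher.
The contract reaches the invoice via the contract → the voucher → the invoice.
The letter reaches the invoice via the letter → the manuscript → the invoice.
The package reaches the invoice via the package → the voucher → the invoice.
Likewise the parcel and the sample each reach the invoice by chaining the stated constraints.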